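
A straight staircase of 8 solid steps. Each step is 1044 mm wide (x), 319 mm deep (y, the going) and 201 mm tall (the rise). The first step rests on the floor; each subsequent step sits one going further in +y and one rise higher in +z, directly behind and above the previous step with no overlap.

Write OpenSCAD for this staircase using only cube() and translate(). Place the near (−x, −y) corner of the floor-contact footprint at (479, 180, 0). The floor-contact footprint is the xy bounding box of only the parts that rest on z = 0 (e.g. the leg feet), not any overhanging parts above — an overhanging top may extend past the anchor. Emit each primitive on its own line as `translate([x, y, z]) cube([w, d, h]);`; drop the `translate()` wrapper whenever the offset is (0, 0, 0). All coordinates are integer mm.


translate([479, 180, 0]) cube([1044, 319, 201]);
translate([479, 499, 201]) cube([1044, 319, 201]);
translate([479, 818, 402]) cube([1044, 319, 201]);
translate([479, 1137, 603]) cube([1044, 319, 201]);
translate([479, 1456, 804]) cube([1044, 319, 201]);
translate([479, 1775, 1005]) cube([1044, 319, 201]);
translate([479, 2094, 1206]) cube([1044, 319, 201]);
translate([479, 2413, 1407]) cube([1044, 319, 201]);


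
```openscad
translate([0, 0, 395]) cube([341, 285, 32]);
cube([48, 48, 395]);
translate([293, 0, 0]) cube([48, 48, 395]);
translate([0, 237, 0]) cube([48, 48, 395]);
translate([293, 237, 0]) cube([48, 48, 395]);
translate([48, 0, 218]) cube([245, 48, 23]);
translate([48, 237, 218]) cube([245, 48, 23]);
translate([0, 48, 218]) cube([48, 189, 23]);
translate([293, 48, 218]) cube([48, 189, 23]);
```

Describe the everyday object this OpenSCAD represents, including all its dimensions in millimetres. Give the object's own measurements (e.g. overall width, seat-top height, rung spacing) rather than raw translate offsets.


A four-legged stool. The seat is a 341×285×32 mm slab whose top surface is at z = 427 mm; four square legs, each 48×48 mm in cross-section, run from the floor (z = 0) to the underside of the seat, each flush with a corner of the seat. Four stretchers, 48 mm wide and 23 mm tall, connect adjacent legs with their undersides at z = 218 mm, each running between the inner faces of the legs it joins and aligned with the legs' outer faces on the other axis.


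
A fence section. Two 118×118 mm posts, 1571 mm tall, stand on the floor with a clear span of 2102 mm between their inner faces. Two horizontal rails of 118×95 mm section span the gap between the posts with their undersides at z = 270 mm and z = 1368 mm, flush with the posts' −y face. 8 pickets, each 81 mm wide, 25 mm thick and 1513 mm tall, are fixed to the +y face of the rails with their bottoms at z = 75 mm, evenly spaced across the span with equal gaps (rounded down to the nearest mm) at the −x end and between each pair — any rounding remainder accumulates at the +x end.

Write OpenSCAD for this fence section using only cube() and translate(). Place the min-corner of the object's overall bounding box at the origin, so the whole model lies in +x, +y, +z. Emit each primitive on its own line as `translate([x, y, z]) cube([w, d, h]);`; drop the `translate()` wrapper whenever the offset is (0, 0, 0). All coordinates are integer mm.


cube([118, 118, 1571]);
translate([2220, 0, 0]) cube([118, 118, 1571]);
translate([118, 0, 270]) cube([2102, 118, 95]);
translate([118, 0, 1368]) cube([2102, 118, 95]);
translate([279, 118, 75]) cube([81, 25, 1513]);
translate([521, 118, 75]) cube([81, 25, 1513]);
translate([763, 118, 75]) cube([81, 25, 1513]);
translate([1005, 118, 75]) cube([81, 25, 1513]);
translate([1247, 118, 75]) cube([81, 25, 1513]);
translate([1489, 118, 75]) cube([81, 25, 1513]);
translate([1731, 118, 75]) cube([81, 25, 1513]);
translate([1973, 118, 75]) cube([81, 25, 1513]);


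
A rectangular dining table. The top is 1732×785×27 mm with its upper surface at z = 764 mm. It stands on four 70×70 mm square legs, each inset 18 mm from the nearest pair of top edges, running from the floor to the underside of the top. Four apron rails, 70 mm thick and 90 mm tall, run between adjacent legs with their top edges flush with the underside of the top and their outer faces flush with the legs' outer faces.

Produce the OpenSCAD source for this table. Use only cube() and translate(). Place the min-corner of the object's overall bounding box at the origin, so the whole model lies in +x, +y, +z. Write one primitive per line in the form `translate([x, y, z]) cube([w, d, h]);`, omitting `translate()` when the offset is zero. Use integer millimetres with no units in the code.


// leg_h = 764 - 27 = 737
// apron z = 737 - 90 = 647
translate([0, 0, 737]) cube([1732, 785, 27]);
translate([18, 18, 0]) cube([70, 70, 737]);
translate([1644, 18, 0]) cube([70, 70, 737]);
translate([18, 697, 0]) cube([70, 70, 737]);
translate([1644, 697, 0]) cube([70, 70, 737]);
translate([88, 18, 647]) cube([1556, 70, 90]);
translate([88, 697, 647]) cube([1556, 70, 90]);
translate([18, 88, 647]) cube([70, 609, 90]);
translate([1644, 88, 647]) cube([70, 609, 90]);


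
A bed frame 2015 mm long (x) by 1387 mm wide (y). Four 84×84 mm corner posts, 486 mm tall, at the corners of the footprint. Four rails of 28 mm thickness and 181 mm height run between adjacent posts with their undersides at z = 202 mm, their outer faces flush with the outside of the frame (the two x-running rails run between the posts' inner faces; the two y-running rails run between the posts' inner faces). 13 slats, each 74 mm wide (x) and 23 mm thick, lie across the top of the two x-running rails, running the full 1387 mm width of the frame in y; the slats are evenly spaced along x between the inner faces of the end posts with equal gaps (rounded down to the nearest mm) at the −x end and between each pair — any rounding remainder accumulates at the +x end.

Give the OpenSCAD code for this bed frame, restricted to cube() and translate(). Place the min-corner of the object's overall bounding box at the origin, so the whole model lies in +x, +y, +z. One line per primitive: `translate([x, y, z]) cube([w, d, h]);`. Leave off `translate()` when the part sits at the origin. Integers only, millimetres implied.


cube([84, 84, 486]);
translate([0, 1303, 0]) cube([84, 84, 486]);
translate([1931, 0, 0]) cube([84, 84, 486]);
translate([1931, 1303, 0]) cube([84, 84, 486]);
translate([84, 0, 202]) cube([1847, 28, 181]);
translate([84, 1359, 202]) cube([1847, 28, 181]);
translate([0, 84, 202]) cube([28, 1219, 181]);
translate([1987, 84, 202]) cube([28, 1219, 181]);
translate([147, 0, 383]) cube([74, 1387, 23]);
translate([284, 0, 383]) cube([74, 1387, 23]);
translate([421, 0, 383]) cube([74, 1387, 23]);
translate([558, 0, 383]) cube([74, 1387, 23]);
translate([695, 0, 383]) cube([74, 1387, 23]);
translate([832, 0, 383]) cube([74, 1387, 23]);
translate([969, 0, 383]) cube([74, 1387, 23]);
translate([1106, 0, 383]) cube([74, 1387, 23]);
translate([1243, 0, 383]) cube([74, 1387, 23]);
translate([1380, 0, 383]) cube([74, 1387, 23]);
translate([1517, 0, 383]) cube([74, 1387, 23]);
translate([1654, 0, 383]) cube([74, 1387, 23]);
translate([1791, 0, 383]) cube([74, 1387, 23]);


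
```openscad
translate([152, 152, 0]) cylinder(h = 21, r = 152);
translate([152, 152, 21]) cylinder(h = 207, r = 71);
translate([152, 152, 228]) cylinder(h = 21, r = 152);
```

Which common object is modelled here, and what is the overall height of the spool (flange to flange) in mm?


A spool. The overall height is 249 mm.

Three coaxial cylinders, large–small–large — a spool. Two 21 mm flanges and a 207 mm core give 21 + 207 + 21 = 249 mm.


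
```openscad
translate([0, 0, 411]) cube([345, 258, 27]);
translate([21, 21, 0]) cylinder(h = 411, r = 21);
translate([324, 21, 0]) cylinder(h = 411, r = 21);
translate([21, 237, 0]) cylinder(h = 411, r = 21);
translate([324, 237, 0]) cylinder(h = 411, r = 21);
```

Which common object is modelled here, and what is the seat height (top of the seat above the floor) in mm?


A stool. The seat height is 438 mm.

A 345×258×27 slab at z = 411 on four corner cylinders — a stool. The seat top is 411 + 27 = 438 mm.


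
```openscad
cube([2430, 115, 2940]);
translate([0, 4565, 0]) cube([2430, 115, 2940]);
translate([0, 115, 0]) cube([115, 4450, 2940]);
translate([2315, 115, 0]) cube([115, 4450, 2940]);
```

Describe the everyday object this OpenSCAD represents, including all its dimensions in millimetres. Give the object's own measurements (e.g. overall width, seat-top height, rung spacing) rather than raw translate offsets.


The wall frame of a small rectangular building: four walls, each 2940 mm tall and 115 mm thick, enclosing a footprint 2430 mm (x) by 4680 mm (y) outside-to-outside, with no floor or roof. The front and back walls (the −y and +y sides) span the full width; the two side walls fit between them.


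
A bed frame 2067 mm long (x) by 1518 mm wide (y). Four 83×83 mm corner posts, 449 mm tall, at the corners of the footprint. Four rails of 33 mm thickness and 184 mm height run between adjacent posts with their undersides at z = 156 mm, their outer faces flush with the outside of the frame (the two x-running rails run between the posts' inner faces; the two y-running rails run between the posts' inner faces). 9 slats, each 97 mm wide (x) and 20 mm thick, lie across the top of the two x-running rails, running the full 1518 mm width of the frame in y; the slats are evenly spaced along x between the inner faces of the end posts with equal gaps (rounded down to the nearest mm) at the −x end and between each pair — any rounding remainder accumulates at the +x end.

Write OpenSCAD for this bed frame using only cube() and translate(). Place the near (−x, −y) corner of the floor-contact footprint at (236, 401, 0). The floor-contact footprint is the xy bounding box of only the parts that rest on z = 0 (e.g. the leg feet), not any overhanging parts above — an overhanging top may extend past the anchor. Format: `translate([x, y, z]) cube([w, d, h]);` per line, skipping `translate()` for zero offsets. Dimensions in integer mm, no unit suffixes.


// slat z = rail_z + rail_h = 156 + 184 = 340
// slat gap = ⌊(1901 − 9·97) / 10⌋ = 102
translate([236, 401, 0]) cube([83, 83, 449]);
translate([236, 1836, 0]) cube([83, 83, 449]);
translate([2220, 401, 0]) cube([83, 83, 449]);
translate([2220, 1836, 0]) cube([83, 83, 449]);
translate([319, 401, 156]) cube([1901, 33, 184]);
translate([319, 1886, 156]) cube([1901, 33, 184]);
translate([236, 484, 156]) cube([33, 1352, 184]);
translate([2270, 484, 156]) cube([33, 1352, 184]);
translate([421, 401, 340]) cube([97, 1518, 20]);
translate([620, 401, 340]) cube([97, 1518, 20]);
translate([819, 401, 340]) cube([97, 1518, 20]);
translate([1018, 401, 340]) cube([97, 1518, 20]);
translate([1217, 401, 340]) cube([97, 1518, 20]);
translate([1416, 401, 340]) cube([97, 1518, 20]);
translate([1615, 401, 340]) cube([97, 1518, 20]);
translate([1814, 401, 340]) cube([97, 1518, 20]);
translate([2013, 401, 340]) cube([97, 1518, 20]);


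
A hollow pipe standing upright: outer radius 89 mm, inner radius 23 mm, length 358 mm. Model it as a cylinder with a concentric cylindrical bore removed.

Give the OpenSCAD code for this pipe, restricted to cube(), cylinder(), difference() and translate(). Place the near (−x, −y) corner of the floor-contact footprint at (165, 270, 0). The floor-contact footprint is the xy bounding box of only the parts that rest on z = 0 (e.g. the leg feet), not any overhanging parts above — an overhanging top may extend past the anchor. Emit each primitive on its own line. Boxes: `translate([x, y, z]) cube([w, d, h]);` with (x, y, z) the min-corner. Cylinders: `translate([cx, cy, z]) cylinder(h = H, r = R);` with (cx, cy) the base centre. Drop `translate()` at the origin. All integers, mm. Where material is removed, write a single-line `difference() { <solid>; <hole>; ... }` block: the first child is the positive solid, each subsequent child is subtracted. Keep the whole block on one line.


difference() { translate([254, 359, 0]) cylinder(h = 358, r = 89); translate([254, 359, 0]) cylinder(h = 358, r = 23); }


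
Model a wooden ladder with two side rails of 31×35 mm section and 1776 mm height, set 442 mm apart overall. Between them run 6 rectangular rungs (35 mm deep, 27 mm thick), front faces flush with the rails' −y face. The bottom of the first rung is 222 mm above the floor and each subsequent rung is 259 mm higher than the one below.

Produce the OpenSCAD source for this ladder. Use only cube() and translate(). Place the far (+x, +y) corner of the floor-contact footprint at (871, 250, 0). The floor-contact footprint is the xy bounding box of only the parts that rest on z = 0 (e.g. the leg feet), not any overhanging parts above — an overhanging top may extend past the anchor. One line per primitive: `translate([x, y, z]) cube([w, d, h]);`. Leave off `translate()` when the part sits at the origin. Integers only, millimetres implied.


// rung span = 442 - 2*31 = 380
// rung[k] z = 222 + k*259
translate([429, 215, 0]) cube([31, 35, 1776]);
translate([840, 215, 0]) cube([31, 35, 1776]);
translate([460, 215, 222]) cube([380, 35, 27]);
translate([460, 215, 481]) cube([380, 35, 27]);
translate([460, 215, 740]) cube([380, 35, 27]);
translate([460, 215, 999]) cube([380, 35, 27]);
translate([460, 215, 1258]) cube([380, 35, 27]);
translate([460, 215, 1517]) cube([380, 35, 27]);


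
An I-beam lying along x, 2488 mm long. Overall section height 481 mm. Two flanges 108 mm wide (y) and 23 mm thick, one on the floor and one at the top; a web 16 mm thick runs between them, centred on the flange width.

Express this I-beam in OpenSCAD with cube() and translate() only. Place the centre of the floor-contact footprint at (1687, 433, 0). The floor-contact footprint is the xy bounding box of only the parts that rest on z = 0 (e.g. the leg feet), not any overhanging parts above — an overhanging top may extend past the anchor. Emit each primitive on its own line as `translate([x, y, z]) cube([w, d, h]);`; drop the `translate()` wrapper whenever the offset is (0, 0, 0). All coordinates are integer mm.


translate([443, 379, 0]) cube([2488, 108, 23]);
translate([443, 425, 23]) cube([2488, 16, 435]);
translate([443, 379, 458]) cube([2488, 108, 23]);


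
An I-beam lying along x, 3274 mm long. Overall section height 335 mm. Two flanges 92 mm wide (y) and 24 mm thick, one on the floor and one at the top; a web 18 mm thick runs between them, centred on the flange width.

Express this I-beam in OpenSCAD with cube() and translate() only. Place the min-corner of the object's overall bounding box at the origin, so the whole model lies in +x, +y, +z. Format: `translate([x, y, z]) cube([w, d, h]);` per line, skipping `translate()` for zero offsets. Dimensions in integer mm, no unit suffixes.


cube([3274, 92, 24]);
translate([0, 37, 24]) cube([3274, 18, 287]);
translate([0, 0, 311]) cube([3274, 92, 24]);


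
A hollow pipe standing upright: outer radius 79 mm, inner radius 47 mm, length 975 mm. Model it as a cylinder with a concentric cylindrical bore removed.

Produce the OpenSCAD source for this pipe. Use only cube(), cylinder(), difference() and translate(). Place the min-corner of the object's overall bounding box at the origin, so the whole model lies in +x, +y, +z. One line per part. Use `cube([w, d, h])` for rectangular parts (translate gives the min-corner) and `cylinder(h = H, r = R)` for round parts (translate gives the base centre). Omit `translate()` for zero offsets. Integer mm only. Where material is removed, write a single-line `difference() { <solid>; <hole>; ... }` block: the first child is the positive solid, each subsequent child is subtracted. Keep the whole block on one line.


difference() { translate([79, 79, 0]) cylinder(h = 975, r = 79); translate([79, 79, 0]) cylinder(h = 975, r = 47); }


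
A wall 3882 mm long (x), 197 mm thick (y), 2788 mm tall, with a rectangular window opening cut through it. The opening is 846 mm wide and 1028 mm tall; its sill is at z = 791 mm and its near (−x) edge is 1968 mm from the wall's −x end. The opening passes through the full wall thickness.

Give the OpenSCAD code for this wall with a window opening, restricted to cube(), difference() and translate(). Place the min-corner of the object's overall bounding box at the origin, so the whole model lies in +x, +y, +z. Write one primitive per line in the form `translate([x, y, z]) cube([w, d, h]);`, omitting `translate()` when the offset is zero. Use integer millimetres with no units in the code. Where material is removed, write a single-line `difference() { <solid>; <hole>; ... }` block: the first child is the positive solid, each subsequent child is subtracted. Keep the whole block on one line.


difference() { cube([3882, 197, 2788]); translate([1968, 0, 791]) cube([846, 197, 1028]); }


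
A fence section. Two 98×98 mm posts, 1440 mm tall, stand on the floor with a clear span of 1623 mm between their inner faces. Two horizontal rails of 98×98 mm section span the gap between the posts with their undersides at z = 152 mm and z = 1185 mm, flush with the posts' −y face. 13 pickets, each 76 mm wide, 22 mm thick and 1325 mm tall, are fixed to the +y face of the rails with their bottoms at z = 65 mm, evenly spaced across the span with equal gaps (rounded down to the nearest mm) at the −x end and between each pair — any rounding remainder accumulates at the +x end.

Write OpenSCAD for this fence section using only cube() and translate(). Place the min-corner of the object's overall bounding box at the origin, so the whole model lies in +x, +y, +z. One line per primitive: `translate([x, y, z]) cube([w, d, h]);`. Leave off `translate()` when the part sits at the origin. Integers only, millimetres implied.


cube([98, 98, 1440]);
translate([1721, 0, 0]) cube([98, 98, 1440]);
translate([98, 0, 152]) cube([1623, 98, 98]);
translate([98, 0, 1185]) cube([1623, 98, 98]);
translate([143, 98, 65]) cube([76, 22, 1325]);
translate([264, 98, 65]) cube([76, 22, 1325]);
translate([385, 98, 65]) cube([76, 22, 1325]);
translate([506, 98, 65]) cube([76, 22, 1325]);
translate([627, 98, 65]) cube([76, 22, 1325]);
translate([748, 98, 65]) cube([76, 22, 1325]);
translate([869, 98, 65]) cube([76, 22, 1325]);
translate([990, 98, 65]) cube([76, 22, 1325]);
translate([1111, 98, 65]) cube([76, 22, 1325]);
translate([1232, 98, 65]) cube([76, 22, 1325]);
translate([1353, 98, 65]) cube([76, 22, 1325]);
translate([1474, 98, 65]) cube([76, 22, 1325]);
translate([1595, 98, 65]) cube([76, 22, 1325]);


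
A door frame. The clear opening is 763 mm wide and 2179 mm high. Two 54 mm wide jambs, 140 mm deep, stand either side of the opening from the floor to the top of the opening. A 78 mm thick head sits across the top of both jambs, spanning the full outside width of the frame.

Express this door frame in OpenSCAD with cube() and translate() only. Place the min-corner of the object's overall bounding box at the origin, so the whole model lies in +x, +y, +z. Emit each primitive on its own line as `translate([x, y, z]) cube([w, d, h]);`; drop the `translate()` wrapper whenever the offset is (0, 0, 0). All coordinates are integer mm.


cube([54, 140, 2179]);
translate([817, 0, 0]) cube([54, 140, 2179]);
translate([0, 0, 2179]) cube([871, 140, 78]);


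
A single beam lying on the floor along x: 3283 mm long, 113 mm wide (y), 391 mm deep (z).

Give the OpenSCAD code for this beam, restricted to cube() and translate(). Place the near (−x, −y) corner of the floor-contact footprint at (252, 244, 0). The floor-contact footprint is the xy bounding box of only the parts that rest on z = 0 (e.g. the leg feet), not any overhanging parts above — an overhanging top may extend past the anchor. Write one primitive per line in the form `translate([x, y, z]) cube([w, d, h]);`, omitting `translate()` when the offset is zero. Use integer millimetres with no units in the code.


translate([252, 244, 0]) cube([3283, 113, 391]);


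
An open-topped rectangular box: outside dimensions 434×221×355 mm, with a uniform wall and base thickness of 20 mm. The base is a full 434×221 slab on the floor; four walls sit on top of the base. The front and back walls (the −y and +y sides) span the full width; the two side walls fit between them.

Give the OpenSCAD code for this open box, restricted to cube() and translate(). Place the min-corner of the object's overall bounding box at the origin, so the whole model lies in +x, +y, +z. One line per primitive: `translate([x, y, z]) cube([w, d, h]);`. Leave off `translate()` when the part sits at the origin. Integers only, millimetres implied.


cube([434, 221, 20]);
translate([0, 0, 20]) cube([434, 20, 335]);
translate([0, 201, 20]) cube([434, 20, 335]);
translate([0, 20, 20]) cube([20, 181, 335]);
translate([414, 20, 20]) cube([20, 181, 335]);


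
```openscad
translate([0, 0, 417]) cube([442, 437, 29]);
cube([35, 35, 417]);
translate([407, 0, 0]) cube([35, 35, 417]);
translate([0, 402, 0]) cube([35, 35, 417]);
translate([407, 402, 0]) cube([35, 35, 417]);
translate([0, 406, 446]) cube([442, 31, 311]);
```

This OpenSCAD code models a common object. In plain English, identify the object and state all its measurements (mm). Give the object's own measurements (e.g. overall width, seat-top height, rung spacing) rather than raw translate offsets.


A chair. The seat is a 442×437×29 mm slab with its top at z = 446 mm, on four 35×35 mm corner legs (flush with the seat edges, standing on z = 0). A flat backrest 31 mm thick, 311 mm tall, spans the full seat width and rises from the seat top along its +y edge, rear face flush with the rear of the seat.


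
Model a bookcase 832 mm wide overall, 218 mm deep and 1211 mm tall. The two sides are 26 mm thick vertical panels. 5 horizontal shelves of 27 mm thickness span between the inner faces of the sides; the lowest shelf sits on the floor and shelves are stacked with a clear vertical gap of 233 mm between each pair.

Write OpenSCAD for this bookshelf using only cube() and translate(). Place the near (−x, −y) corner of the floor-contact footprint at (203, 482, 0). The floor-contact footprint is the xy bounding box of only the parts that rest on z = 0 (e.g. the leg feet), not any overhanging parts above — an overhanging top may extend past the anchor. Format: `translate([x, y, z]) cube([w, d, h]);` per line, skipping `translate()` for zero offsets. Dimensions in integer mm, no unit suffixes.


translate([203, 482, 0]) cube([26, 218, 1211]);
translate([1009, 482, 0]) cube([26, 218, 1211]);
translate([229, 482, 0]) cube([780, 218, 27]);
translate([229, 482, 260]) cube([780, 218, 27]);
translate([229, 482, 520]) cube([780, 218, 27]);
translate([229, 482, 780]) cube([780, 218, 27]);
translate([229, 482, 1040]) cube([780, 218, 27]);


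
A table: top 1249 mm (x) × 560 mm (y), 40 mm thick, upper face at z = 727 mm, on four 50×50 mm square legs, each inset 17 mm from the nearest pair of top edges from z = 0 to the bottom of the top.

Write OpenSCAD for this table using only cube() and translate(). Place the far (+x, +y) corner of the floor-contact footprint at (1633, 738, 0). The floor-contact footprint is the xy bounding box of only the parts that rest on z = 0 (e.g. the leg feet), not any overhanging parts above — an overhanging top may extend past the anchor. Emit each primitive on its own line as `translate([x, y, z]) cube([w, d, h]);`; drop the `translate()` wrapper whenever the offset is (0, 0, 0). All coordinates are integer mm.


translate([401, 195, 687]) cube([1249, 560, 40]);
translate([418, 212, 0]) cube([50, 50, 687]);
translate([1583, 212, 0]) cube([50, 50, 687]);
translate([418, 688, 0]) cube([50, 50, 687]);
translate([1583, 688, 0]) cube([50, 50, 687]);


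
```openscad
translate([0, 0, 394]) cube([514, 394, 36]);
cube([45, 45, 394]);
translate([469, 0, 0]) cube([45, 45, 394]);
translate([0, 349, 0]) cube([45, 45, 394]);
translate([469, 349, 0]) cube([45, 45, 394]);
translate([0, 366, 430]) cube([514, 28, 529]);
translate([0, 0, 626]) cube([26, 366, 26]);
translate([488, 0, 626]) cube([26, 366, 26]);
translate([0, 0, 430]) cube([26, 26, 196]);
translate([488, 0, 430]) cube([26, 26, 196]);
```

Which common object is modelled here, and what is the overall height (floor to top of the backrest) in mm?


A chair. The overall height is 959 mm.

A slab on four corner posts with a tall panel at the back — a chair. The seat slab sits at z = 394 with thickness 36, and the 529 mm backrest starts at the seat top, so the overall height is 394 + 36 + 529 = 959 mm.


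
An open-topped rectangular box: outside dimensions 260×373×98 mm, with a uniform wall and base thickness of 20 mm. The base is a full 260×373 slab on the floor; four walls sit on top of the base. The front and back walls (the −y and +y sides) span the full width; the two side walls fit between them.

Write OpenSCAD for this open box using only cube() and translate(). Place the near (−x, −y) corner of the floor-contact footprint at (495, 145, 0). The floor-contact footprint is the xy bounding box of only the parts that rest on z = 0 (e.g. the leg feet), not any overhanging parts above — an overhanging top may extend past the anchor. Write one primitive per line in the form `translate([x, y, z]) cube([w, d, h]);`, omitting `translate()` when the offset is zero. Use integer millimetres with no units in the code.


translate([495, 145, 0]) cube([260, 373, 20]);
translate([495, 145, 20]) cube([260, 20, 78]);
translate([495, 498, 20]) cube([260, 20, 78]);
translate([495, 165, 20]) cube([20, 333, 78]);
translate([735, 165, 20]) cube([20, 333, 78]);


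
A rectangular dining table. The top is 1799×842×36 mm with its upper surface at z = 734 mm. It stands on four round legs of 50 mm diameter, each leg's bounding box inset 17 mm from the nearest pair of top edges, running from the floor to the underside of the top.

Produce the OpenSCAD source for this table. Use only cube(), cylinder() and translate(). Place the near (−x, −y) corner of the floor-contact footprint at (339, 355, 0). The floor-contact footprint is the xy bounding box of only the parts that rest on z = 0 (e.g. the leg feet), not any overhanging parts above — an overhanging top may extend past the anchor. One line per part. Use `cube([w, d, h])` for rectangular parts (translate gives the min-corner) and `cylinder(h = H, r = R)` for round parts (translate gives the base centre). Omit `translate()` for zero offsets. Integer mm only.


translate([322, 338, 698]) cube([1799, 842, 36]);
translate([364, 380, 0]) cylinder(h = 698, r = 25);
translate([2079, 380, 0]) cylinder(h = 698, r = 25);
translate([364, 1138, 0]) cylinder(h = 698, r = 25);
translate([2079, 1138, 0]) cylinder(h = 698, r = 25);


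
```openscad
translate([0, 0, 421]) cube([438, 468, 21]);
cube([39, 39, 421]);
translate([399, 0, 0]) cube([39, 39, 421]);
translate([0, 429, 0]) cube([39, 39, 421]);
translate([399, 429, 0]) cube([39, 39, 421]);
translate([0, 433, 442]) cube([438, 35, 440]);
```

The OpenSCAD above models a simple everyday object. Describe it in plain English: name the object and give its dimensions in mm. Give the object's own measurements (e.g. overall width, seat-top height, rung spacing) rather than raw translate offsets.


A chair. The seat is a 438×468×21 mm slab with its top at z = 442 mm, on four 39×39 mm corner legs (flush with the seat edges, standing on z = 0). A flat backrest 35 mm thick, 440 mm tall, spans the full seat width and rises from the seat top along its +y edge, rear face flush with the rear of the seat.


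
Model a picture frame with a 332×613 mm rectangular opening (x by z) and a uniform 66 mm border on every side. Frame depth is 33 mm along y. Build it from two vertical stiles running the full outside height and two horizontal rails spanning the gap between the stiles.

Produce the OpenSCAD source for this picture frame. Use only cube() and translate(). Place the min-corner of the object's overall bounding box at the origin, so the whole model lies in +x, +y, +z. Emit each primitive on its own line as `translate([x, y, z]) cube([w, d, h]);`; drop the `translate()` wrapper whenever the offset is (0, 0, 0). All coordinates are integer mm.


cube([66, 33, 745]);
translate([398, 0, 0]) cube([66, 33, 745]);
translate([66, 0, 0]) cube([332, 33, 66]);
translate([66, 0, 679]) cube([332, 33, 66]);


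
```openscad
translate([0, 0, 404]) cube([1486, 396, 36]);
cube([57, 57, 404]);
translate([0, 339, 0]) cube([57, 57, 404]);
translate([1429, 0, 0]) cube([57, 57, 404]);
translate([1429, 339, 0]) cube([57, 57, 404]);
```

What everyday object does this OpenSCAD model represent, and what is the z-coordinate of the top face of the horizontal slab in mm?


A bench. The seat-top height is 440 mm.

A long slab on four corner posts — a bench. The slab sits at z = 404 with thickness 36, so the top is 404 + 36 = 440 mm.


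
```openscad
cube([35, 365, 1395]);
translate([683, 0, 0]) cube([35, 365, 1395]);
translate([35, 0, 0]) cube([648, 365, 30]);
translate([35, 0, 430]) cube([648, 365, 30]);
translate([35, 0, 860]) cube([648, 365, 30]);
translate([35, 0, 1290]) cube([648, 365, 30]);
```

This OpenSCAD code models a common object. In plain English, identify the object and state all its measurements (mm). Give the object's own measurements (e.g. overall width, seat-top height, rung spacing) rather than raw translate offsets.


An open bookshelf. Two side panels, each 35 mm thick, 365 mm deep and 1395 mm tall, stand 718 mm apart (outside-to-outside). Between them sit 4 shelves, each 30 mm thick and 365 mm deep, spanning the full gap between the sides. The bottom shelf rests on the floor (its underside at z = 0) and the clear gap between one shelf's top and the next shelf's underside is 400 mm.


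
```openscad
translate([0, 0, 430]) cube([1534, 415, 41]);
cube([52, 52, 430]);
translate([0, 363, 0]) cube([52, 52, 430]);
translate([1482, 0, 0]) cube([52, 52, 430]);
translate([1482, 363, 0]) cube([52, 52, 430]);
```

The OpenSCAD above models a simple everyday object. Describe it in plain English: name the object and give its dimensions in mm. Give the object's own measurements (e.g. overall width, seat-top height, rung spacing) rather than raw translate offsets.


A bench: a 1534×415 mm seat slab, 41 mm thick, top at z = 471 mm, on four 52×52 mm square legs flush with the seat corners and standing on z = 0.


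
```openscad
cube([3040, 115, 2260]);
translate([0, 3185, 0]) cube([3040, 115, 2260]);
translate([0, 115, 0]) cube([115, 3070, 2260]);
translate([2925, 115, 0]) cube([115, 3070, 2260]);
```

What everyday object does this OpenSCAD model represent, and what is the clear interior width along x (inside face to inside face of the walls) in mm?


A house (or room) frame. The interior width is 2810 mm.

Four 2260 mm walls enclosing a rectangle with no floor or roof — a room or house frame. Outside width is 3040 mm and wall thickness is 115 mm, so the interior width is 3040 − 2 × 115 = 2810 mm.


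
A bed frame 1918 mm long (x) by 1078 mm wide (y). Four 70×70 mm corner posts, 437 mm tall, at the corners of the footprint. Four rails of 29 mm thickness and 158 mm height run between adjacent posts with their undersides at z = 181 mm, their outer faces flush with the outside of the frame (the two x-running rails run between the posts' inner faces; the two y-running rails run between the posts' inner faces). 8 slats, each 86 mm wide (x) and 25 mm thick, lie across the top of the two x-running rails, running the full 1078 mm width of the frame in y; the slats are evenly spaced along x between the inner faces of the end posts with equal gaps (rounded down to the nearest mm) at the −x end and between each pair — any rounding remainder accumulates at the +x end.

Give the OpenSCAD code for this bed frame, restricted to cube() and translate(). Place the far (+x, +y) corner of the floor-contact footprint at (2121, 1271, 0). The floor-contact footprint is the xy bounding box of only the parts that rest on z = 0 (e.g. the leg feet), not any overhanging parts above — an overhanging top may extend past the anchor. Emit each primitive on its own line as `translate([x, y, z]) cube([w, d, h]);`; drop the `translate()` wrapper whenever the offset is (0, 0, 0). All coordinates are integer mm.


translate([203, 193, 0]) cube([70, 70, 437]);
translate([203, 1201, 0]) cube([70, 70, 437]);
translate([2051, 193, 0]) cube([70, 70, 437]);
translate([2051, 1201, 0]) cube([70, 70, 437]);
translate([273, 193, 181]) cube([1778, 29, 158]);
translate([273, 1242, 181]) cube([1778, 29, 158]);
translate([203, 263, 181]) cube([29, 938, 158]);
translate([2092, 263, 181]) cube([29, 938, 158]);
translate([394, 193, 339]) cube([86, 1078, 25]);
translate([601, 193, 339]) cube([86, 1078, 25]);
translate([808, 193, 339]) cube([86, 1078, 25]);
translate([1015, 193, 339]) cube([86, 1078, 25]);
translate([1222, 193, 339]) cube([86, 1078, 25]);
translate([1429, 193, 339]) cube([86, 1078, 25]);
translate([1636, 193, 339]) cube([86, 1078, 25]);
translate([1843, 193, 339]) cube([86, 1078, 25]);


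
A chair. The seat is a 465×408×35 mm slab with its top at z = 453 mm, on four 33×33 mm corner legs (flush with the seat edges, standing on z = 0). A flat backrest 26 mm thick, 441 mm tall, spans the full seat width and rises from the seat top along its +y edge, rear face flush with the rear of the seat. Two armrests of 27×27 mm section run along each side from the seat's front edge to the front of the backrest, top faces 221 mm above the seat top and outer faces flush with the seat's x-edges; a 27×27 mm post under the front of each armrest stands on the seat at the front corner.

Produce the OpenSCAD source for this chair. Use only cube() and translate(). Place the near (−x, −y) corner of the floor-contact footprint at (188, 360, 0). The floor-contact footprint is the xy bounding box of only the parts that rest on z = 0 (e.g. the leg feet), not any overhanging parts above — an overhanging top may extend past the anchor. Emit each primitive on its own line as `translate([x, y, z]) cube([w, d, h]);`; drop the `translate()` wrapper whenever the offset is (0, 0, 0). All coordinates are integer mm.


translate([188, 360, 418]) cube([465, 408, 35]);
translate([188, 360, 0]) cube([33, 33, 418]);
translate([620, 360, 0]) cube([33, 33, 418]);
translate([188, 735, 0]) cube([33, 33, 418]);
translate([620, 735, 0]) cube([33, 33, 418]);
translate([188, 742, 453]) cube([465, 26, 441]);
translate([188, 360, 647]) cube([27, 382, 27]);
translate([626, 360, 647]) cube([27, 382, 27]);
translate([188, 360, 453]) cube([27, 27, 194]);
translate([626, 360, 453]) cube([27, 27, 194]);


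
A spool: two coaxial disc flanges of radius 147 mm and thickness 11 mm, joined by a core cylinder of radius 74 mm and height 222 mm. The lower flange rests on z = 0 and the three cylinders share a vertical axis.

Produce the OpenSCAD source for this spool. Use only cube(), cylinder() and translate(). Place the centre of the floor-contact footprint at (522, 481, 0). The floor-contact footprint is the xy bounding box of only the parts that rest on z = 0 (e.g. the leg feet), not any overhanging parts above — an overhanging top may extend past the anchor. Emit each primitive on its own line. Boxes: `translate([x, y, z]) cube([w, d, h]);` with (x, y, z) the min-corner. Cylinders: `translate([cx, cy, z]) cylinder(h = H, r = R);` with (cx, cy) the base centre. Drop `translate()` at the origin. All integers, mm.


translate([522, 481, 0]) cylinder(h = 11, r = 147);
translate([522, 481, 11]) cylinder(h = 222, r = 74);
translate([522, 481, 233]) cylinder(h = 11, r = 147);


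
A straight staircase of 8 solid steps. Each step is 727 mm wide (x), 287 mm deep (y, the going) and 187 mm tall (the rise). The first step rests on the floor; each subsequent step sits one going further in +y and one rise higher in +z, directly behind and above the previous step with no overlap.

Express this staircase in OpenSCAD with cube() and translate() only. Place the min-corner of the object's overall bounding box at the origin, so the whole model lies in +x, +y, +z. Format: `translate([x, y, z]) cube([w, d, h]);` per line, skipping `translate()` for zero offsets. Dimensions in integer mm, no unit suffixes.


cube([727, 287, 187]);
translate([0, 287, 187]) cube([727, 287, 187]);
translate([0, 574, 374]) cube([727, 287, 187]);
translate([0, 861, 561]) cube([727, 287, 187]);
translate([0, 1148, 748]) cube([727, 287, 187]);
translate([0, 1435, 935]) cube([727, 287, 187]);
translate([0, 1722, 1122]) cube([727, 287, 187]);
translate([0, 2009, 1309]) cube([727, 287, 187]);


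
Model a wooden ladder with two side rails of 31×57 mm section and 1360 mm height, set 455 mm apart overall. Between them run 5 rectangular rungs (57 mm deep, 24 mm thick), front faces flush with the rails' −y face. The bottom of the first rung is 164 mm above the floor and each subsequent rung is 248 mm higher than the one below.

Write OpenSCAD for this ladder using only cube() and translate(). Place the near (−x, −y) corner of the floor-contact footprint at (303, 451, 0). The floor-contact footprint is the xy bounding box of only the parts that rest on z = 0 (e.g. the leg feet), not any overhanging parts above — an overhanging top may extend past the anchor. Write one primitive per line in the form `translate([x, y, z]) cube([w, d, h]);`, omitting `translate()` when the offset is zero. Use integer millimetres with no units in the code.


translate([303, 451, 0]) cube([31, 57, 1360]);
translate([727, 451, 0]) cube([31, 57, 1360]);
translate([334, 451, 164]) cube([393, 57, 24]);
translate([334, 451, 412]) cube([393, 57, 24]);
translate([334, 451, 660]) cube([393, 57, 24]);
translate([334, 451, 908]) cube([393, 57, 24]);
translate([334, 451, 1156]) cube([393, 57, 24]);


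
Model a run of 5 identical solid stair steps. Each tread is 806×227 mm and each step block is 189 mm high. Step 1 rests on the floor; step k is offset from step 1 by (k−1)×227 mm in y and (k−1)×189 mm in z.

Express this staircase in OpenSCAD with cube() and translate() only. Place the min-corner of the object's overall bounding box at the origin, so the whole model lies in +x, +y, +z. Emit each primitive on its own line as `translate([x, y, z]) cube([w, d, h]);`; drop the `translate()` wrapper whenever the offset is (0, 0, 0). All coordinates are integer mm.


cube([806, 227, 189]);
translate([0, 227, 189]) cube([806, 227, 189]);
translate([0, 454, 378]) cube([806, 227, 189]);
translate([0, 681, 567]) cube([806, 227, 189]);
translate([0, 908, 756]) cube([806, 227, 189]);


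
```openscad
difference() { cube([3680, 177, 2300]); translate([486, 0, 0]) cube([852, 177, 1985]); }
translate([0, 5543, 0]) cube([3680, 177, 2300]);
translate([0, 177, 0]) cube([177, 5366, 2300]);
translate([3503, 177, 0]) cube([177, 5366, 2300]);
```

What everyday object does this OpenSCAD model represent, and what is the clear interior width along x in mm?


A single room. The interior width is 3326 mm.

Four walls enclosing a rectangle with a door in the front wall — a room. Outside width 3680 minus two 177 mm walls gives 3326 mm.


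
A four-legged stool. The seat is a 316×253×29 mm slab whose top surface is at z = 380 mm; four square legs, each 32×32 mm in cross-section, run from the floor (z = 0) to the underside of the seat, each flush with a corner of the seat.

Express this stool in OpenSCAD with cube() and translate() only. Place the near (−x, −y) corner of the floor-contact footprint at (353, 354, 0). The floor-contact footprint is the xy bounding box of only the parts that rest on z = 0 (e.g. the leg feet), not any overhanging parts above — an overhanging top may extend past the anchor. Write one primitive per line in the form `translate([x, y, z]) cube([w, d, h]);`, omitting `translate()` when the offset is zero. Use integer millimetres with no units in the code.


translate([353, 354, 351]) cube([316, 253, 29]);
translate([353, 354, 0]) cube([32, 32, 351]);
translate([637, 354, 0]) cube([32, 32, 351]);
translate([353, 575, 0]) cube([32, 32, 351]);
translate([637, 575, 0]) cube([32, 32, 351]);
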